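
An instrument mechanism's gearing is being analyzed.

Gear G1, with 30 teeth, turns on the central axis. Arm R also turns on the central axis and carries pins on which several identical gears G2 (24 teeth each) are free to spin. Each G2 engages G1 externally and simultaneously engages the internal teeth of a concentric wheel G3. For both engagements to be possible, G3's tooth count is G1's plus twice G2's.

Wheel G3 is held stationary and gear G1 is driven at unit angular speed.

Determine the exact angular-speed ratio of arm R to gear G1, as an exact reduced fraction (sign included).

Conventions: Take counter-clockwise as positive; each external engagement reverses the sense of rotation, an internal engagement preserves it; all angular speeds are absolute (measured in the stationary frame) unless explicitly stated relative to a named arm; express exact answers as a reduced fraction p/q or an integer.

5/18

recognized (axles ride arm R): planetary set, 30/24/78 teeth
ring teeth: 30 + 2·24 = 78
30(ω_sun−ω_arm) = −78(ω_ring−ω_arm),  ω_ring = 0, ω_sun = 1
30(1−ω_arm) = −78(0−ω_arm)  ⇒  108·ω_arm = 30  ⇒  ω_arm = 5/18
ω_out/ω_in = 5/18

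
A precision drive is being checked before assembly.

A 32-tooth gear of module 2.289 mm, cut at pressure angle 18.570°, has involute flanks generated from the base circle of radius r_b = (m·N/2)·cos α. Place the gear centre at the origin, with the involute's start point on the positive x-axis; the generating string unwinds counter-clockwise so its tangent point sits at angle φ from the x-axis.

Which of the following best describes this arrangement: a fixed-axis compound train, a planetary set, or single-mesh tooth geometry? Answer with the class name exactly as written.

single-mesh involute tooth geometry (32T wheel at module 2.289)
classification: single-mesh tooth geometry

single-mesh tooth geometry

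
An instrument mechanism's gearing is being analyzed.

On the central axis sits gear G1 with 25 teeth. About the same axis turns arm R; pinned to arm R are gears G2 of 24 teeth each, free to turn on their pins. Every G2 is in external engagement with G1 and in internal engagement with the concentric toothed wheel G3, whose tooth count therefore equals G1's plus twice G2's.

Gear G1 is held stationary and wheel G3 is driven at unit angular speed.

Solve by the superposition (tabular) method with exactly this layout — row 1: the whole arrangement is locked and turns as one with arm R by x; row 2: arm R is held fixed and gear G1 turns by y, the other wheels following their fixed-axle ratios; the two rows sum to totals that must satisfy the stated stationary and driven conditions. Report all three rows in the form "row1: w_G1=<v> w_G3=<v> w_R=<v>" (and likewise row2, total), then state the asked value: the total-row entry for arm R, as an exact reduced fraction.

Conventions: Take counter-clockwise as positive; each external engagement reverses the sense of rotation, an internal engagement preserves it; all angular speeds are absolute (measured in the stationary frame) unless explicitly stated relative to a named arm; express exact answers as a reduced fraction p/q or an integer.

recognized (axles ride arm R): planetary set, 25/24/73 teeth
row 1 (train locked, turned with arm): all members turn x
row 2 — arm fixed, fixed-axis ratios: sun y, ring −(25/73)·y, arm 0
boundary: total ω_sun = x + y = 0 and total ω_ring = x − (25/73)·y = 1  ⇒  y = -73/98, x = 73/98
row 2 ring = −(25/73)·(-73/98) = 25/98
totals (row 1 + row 2): sun 73/98 + (-73/98) = 0, ring 73/98 + 25/98 = 1, arm 73/98 + 0 = 73/98
asked cell (total, arm) = 73/98

row1: w_G1=73/98 w_G3=73/98 w_R=73/98
row2: w_G1=-73/98 w_G3=25/98 w_R=0
total: w_G1=0 w_G3=1 w_R=73/98
asked value: 73/98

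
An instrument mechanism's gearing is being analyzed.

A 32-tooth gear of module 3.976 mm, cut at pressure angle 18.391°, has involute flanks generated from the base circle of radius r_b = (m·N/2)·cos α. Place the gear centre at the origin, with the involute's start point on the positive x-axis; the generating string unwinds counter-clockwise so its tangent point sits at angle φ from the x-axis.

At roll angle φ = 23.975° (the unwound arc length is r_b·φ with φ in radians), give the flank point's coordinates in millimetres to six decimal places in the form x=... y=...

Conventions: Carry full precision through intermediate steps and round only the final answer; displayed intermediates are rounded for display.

x=65.422695 y=1.448645

recognized (one wheel, involute flank): single-mesh tooth geometry, m = 3.976, N = 32
pitch radius r_p = m·N/2 = 3.976·32/2 = 63.616000
base radius r_b = r_p·cos α = 63.616000·cos 18.391° = 60.366850
roll angle φ = 23.975° = 0.41844269 rad
x = r_b·(cos φ + φ·sin φ) = 65.422695
y = r_b·(sin φ − φ·cos φ) = 1.448645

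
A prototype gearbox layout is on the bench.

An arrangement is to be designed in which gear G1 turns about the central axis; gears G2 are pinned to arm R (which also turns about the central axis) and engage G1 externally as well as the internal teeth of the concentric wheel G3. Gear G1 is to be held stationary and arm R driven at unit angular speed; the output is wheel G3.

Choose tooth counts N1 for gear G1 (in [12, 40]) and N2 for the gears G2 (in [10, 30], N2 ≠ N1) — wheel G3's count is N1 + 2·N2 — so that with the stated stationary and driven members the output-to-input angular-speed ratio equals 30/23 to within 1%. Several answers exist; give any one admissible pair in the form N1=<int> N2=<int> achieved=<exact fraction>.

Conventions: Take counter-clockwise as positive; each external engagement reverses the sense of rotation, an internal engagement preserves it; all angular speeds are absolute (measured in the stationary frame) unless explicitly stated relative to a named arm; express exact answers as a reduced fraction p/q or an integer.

N1=14 N2=16 achieved=30/23

design class (target 30/23): planetary set
Willis with ω_sun = 0: ω_ring/ω_arm = (N1+N3)/N3; set equal to 30/23  ⇒  N3/N1 = 1/(30/23 − 1) = 23/7
N3 = N1 + 2·N2  ⇒  N2/N1 = (N3/N1 − 1)/2 = (23/7 − 1)/2 = 8/7
smallest multiple with N1 ≥ 12 and N2 ≥ 10: k = 2  ⇒  N1 = 2·7 = 14, N2 = 2·8 = 16 (N1 ≤ 40, N2 ≤ 30, N2 ≠ N1 ✓), N3 = 14 + 2·16 = 46
check: (N1+N3)/N3 with N1 = 14, N3 = 46 gives 30/23; |achieved − target| = 0 ≤ 3/230 ✓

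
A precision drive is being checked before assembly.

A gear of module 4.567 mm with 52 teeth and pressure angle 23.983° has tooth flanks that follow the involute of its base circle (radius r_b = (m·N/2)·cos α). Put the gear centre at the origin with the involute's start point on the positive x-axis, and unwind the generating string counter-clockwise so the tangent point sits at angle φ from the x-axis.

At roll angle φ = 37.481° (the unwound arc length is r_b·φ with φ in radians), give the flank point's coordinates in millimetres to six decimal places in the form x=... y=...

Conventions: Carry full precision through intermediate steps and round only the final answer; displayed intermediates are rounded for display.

x=129.278911 y=9.696973

topology: single-mesh involute geometry — m = 4.567, N = 52
pitch radius r_p = m·N/2 = 4.567·52/2 = 118.742000
base radius r_b = r_p·cos α = 118.742000·cos 23.983° = 108.490540
roll angle φ = 37.481° = 0.65416686 rad
x = r_b·(cos φ + φ·sin φ) = 129.278911
y = r_b·(sin φ − φ·cos φ) = 9.696973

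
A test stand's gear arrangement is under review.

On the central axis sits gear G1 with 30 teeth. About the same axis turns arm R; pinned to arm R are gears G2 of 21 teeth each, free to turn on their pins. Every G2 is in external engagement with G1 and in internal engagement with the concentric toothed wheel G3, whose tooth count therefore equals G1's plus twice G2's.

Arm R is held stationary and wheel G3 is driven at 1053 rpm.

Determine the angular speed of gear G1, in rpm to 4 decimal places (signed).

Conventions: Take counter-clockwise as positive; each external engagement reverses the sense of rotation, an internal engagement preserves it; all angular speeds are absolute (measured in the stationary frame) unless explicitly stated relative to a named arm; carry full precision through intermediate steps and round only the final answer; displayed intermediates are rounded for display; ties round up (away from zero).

-2527.2000 rpm

topology: planetary set — G1 30T / G2 21T / G3 72T, arm = carrier (Willis)
normalise by the input: solve with ω_ring = 1, then scale by 1053 rpm
ring teeth: 30 + 2·21 = 72
30(ω_sun−ω_arm) = −72(ω_ring−ω_arm),  ω_arm = 0, ω_ring = 1
ω_sun = 0 − (72/30)(1−0) = -12/5
scale: ω_sun = -12/5 × 1053 rpm = -2527.2000 rpm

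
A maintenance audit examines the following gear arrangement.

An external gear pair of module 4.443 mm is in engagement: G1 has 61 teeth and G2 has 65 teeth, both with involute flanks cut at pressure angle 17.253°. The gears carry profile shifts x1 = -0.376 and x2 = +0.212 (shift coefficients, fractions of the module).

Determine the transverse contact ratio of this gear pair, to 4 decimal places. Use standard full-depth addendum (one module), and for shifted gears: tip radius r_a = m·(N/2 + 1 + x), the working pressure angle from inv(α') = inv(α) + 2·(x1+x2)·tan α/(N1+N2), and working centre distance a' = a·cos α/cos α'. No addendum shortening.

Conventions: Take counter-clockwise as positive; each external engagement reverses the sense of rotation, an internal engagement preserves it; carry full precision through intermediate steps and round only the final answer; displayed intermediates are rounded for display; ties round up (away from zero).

single-mesh involute tooth geometry (61T engaging 65T at module 4.443)
base radii: r_b1 = 129.414081, r_b2 = 137.900250
tip radii: r_a1 = 138.283932, r_a2 = 149.782416
inv(α') = inv(17.253°) + 2·(-0.376+0.212)·tan α/(61+65) = 0.00863555  ⇒  α' = 16.75781°
a' = a·cos α / cos α' = 279.9090·cos 17.253°/cos 16.75781° = 279.170115
action lengths: √(r_a1²−r_b1²) = 48.728241, √(r_a2²−r_b2²) = 58.466171
base pitch p_b = π·m·cos α = 13.330043
CR = (48.728241 + 58.466171 − 279.170115·sin 16.75781°)/13.330043 = 2.003157
contact ratio ≈ 2.0032

2.0032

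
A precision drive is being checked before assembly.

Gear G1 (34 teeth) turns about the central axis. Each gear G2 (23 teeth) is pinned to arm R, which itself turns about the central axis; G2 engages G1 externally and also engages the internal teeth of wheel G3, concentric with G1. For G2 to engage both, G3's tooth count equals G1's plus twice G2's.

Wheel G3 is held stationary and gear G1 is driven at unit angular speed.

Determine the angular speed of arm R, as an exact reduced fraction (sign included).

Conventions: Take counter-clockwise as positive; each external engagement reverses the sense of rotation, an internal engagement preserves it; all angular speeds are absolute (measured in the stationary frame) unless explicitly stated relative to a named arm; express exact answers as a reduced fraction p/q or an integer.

17/57

topology: planetary set — G1 34T / G2 23T / G3 80T, arm = carrier (Willis)
ring teeth: 34 + 2·23 = 80
34(ω_sun−ω_arm) = −80(ω_ring−ω_arm),  ω_ring = 0, ω_sun = 1
34(1−ω_arm) = −80(0−ω_arm)  ⇒  114·ω_arm = 34  ⇒  ω_arm = 17/57
exact speed ratio = 17/57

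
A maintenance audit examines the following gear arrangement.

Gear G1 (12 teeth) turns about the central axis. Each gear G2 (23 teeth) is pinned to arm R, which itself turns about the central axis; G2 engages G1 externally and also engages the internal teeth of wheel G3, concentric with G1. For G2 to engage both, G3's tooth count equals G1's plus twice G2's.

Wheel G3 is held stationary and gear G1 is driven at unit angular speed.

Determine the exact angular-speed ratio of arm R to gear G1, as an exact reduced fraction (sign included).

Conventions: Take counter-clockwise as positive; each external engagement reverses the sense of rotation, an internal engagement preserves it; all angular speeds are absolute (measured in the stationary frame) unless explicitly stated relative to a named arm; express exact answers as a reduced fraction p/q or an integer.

6/35

planetary set (12T centre, 23T on arm, 58T internal) — Willis relation
ring teeth: 12 + 2·23 = 58
12(ω_sun−ω_arm) = −58(ω_ring−ω_arm),  ω_ring = 0, ω_sun = 1
12(1−ω_arm) = −58(0−ω_arm)  ⇒  70·ω_arm = 12  ⇒  ω_arm = 6/35
ω_out/ω_in = 6/35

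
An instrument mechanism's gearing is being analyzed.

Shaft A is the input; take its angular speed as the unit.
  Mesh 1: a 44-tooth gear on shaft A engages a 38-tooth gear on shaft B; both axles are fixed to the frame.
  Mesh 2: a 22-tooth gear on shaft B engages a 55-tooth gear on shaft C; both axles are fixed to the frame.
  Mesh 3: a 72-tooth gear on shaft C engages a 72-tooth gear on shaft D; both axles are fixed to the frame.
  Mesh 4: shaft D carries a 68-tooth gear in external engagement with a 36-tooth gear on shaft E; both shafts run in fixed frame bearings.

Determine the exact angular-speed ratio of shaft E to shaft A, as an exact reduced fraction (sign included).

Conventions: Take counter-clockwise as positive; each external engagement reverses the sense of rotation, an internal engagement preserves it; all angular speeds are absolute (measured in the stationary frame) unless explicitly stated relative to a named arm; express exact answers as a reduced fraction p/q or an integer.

748/855

class = fixed-axis compound train [4 meshes; 4 ratios multiply, 4 sense flips]
mesh 1 [44T→38T]: running ratio 22/19, sense −
mesh 2 [22T→55T]: running ratio 44/95, sense +
mesh 3 [72T→72T]: running ratio 44/95, sense −
mesh 4 [68T→36T]: running ratio 748/855, sense +
ω_out/ω_in = 748/855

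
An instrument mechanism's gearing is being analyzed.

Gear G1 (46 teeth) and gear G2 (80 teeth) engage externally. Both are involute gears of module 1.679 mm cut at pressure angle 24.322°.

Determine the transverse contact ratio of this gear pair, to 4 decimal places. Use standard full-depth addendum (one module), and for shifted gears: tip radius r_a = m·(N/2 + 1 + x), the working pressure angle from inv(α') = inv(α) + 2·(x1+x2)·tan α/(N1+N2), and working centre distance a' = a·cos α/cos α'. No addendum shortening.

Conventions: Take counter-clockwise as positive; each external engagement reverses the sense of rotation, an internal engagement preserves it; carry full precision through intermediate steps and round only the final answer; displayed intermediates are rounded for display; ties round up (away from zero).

class = single-mesh tooth geometry [involute pair 46T × 80T, m = 1.679]
base radii: r_b1 = 35.189556, r_b2 = 61.199228
tip radii: r_a1 = 40.296000, r_a2 = 68.839000
no profile shift: α' = α, a' = a
action lengths: √(r_a1²−r_b1²) = 19.633206, √(r_a2²−r_b2²) = 31.519240
base pitch p_b = π·m·cos α = 4.806576
CR = (19.633206 + 31.519240 − 105.777000·sin 24.32200°)/4.806576 = 1.578395
contact ratio ≈ 1.5784

1.5784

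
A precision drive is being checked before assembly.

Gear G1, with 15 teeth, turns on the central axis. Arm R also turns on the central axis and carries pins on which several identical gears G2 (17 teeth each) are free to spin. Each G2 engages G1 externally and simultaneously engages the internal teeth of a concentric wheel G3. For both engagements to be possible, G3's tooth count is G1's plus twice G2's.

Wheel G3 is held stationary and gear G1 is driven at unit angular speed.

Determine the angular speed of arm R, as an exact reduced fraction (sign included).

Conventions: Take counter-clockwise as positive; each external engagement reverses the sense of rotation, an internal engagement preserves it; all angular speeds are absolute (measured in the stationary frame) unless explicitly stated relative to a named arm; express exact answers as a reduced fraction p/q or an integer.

recognized (axles ride arm R): planetary set, 15/17/49 teeth
ring teeth: 15 + 2·17 = 49
15(ω_sun−ω_arm) = −49(ω_ring−ω_arm),  ω_ring = 0, ω_sun = 1
15(1−ω_arm) = −49(0−ω_arm)  ⇒  64·ω_arm = 15  ⇒  ω_arm = 15/64
exact speed ratio = 15/64

15/64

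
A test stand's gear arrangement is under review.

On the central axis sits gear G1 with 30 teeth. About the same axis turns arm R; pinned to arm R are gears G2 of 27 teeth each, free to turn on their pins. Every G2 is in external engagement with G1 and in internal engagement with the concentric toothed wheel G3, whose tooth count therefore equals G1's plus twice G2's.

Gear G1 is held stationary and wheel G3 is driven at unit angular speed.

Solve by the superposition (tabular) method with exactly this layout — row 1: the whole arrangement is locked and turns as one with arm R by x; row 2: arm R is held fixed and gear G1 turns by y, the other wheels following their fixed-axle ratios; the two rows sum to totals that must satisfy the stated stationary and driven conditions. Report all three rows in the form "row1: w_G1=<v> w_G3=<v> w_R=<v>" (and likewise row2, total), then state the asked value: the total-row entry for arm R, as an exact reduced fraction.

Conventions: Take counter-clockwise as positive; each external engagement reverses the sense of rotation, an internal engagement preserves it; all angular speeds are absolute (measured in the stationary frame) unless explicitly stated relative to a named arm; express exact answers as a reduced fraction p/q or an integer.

row1: w_G1=14/19 w_G3=14/19 w_R=14/19
row2: w_G1=-14/19 w_G3=5/19 w_R=0
total: w_G1=0 w_G3=1 w_R=14/19
asked value: 14/19

class = planetary set [G3 = 30+2·27 = 84; Willis about the carrier]
superposition row 1 [locked train]: every member turns x
row 2 (arm held, sun turns y): ω_ring = −(30/84)·y, ω_arm = 0
boundary: total ω_sun = x + y = 0 and total ω_ring = x − (30/84)·y = 1  ⇒  y = -14/19, x = 14/19
row 2 ring = −(30/84)·(-14/19) = 5/19
totals (row 1 + row 2): sun 14/19 + (-14/19) = 0, ring 14/19 + 5/19 = 1, arm 14/19 + 0 = 14/19
asked cell (total, arm) = 14/19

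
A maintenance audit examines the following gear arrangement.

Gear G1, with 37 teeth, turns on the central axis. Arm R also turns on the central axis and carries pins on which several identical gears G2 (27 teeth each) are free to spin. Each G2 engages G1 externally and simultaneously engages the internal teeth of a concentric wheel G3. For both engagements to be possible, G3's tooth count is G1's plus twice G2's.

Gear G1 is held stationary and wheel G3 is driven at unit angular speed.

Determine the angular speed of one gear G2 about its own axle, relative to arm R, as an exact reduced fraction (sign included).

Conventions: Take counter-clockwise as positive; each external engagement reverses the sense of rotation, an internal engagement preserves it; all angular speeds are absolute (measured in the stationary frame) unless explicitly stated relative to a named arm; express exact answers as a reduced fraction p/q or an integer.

class = planetary set [G3 = 37+2·27 = 91; Willis about the carrier]
ring teeth: 37 + 2·27 = 91
37(ω_sun−ω_arm) = −91(ω_ring−ω_arm),  ω_sun = 0, ω_ring = 1
37(0−ω_arm) = −91(1−ω_arm)  ⇒  128·ω_arm = 91  ⇒  ω_arm = 91/128
sun–planet mesh: 37·(0−91/128) = −27·(ω_p−ω_arm)  ⇒  ω_p−ω_arm = 3367/3456
exact speed ratio = 3367/3456

3367/3456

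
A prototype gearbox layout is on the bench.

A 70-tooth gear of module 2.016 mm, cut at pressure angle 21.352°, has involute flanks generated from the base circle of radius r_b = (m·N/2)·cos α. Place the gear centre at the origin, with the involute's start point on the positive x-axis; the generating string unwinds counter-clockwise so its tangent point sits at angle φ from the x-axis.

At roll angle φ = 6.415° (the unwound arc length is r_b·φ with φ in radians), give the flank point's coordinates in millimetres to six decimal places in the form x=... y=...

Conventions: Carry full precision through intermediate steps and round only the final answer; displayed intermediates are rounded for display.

x=66.127457 y=0.030707

single-mesh involute tooth geometry (70T wheel at module 2.016)
pitch radius r_p = m·N/2 = 2.016·70/2 = 70.560000
base radius r_b = r_p·cos α = 70.560000·cos 21.352° = 65.716844
roll angle φ = 6.415° = 0.11196287 rad
x = r_b·(cos φ + φ·sin φ) = 66.127457
y = r_b·(sin φ − φ·cos φ) = 0.030707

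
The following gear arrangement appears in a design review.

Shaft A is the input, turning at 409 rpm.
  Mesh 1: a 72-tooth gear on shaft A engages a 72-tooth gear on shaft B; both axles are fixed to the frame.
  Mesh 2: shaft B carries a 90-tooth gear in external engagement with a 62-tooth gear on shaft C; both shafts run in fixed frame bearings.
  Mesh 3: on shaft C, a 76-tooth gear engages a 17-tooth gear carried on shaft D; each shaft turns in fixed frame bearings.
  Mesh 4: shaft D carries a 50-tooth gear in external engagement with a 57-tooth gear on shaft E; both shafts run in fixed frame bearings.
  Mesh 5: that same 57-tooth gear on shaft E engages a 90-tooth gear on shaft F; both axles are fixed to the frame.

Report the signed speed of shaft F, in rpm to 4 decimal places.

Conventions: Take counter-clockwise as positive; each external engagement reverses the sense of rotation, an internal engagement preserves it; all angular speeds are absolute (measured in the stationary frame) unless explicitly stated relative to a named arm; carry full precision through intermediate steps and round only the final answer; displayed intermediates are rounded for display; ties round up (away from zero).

-1474.5731 rpm

class = fixed-axis compound train [5 meshes; 5 ratios multiply, 5 sense flips]
mesh 1 [72T→72T]: ω = 409.0000×72/72 = 409.0000 rpm, sense flips to −
mesh 2 [90T→62T]: ω = 409.0000×90/62 = 593.7097 rpm, sense flips to +
mesh 3 [76T→17T]: ω = 593.7097×76/17 = 2654.2315 rpm, sense flips to −
mesh 4 [50T→57T]: ω = 2654.2315×50/57 = 2328.2732 rpm, sense flips to +
mesh 5 [57T→90T]: ω = 2328.2732×57/90 = 1474.5731 rpm, sense flips to −
signed output speed = -1474.5731 rpm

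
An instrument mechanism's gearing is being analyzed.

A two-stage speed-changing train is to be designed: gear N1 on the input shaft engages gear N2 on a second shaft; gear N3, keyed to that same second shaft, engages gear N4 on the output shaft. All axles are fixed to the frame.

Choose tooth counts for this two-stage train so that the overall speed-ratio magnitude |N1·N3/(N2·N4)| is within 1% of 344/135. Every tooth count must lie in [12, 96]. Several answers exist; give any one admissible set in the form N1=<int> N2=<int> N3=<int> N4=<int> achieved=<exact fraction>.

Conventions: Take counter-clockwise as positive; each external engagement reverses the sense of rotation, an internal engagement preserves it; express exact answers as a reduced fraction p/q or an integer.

N1=16 N2=15 N3=43 N4=18 achieved=344/135

2-stage fixed-axis compound train for ratio 344/135
target = 344/135 in lowest terms: an exact hit needs N1·N3 = k·344 and N2·N4 = k·135 for one integer k, every count in [12, 96]; additionally prefer no 1:1 stage (N1 ≠ N2, N3 ≠ N4)
k = 1: no 1:1-free in-range split of k·344 and k·135 into factor pairs; take k = 2
k = 2: N1·N3 = 688 = 16·43, N2·N4 = 270 = 15·18
achieved = 16·43/(15·18) = 344/135; |achieved − target| = 0 ≤ 86/3375 ✓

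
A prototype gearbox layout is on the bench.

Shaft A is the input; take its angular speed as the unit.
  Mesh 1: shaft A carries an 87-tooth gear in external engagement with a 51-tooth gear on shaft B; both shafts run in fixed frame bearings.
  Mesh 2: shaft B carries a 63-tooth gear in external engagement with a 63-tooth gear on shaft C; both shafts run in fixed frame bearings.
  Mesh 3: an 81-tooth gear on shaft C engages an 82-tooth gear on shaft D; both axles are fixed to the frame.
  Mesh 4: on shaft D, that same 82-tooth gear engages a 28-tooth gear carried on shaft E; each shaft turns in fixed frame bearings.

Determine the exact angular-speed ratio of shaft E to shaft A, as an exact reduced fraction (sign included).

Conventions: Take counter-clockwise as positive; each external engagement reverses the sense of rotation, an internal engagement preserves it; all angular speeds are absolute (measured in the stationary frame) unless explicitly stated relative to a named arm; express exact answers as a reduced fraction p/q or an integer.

class = fixed-axis compound train [4 meshes; 4 ratios multiply, 4 sense flips]
mesh 1 [87T→51T]: running ratio 29/17, sense −
mesh 2 [63T→63T]: running ratio 29/17, sense +
mesh 3 [81T→82T]: running ratio 2349/1394, sense −
mesh 4 [82T→28T]: running ratio 2349/476, sense +
ω_out/ω_in = 2349/476

2349/476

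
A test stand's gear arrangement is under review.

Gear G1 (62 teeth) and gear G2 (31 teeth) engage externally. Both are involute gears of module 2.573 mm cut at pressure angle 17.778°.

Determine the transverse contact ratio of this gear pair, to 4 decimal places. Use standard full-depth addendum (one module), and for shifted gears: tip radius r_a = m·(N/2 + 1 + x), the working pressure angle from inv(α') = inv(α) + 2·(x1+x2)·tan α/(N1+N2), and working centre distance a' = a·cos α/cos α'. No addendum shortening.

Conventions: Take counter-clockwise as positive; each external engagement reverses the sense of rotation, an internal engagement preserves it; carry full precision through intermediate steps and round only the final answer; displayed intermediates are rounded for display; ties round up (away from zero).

1.8487

single-mesh involute tooth geometry (62T engaging 31T at module 2.573)
base radii: r_b1 = 75.954054, r_b2 = 37.977027
tip radii: r_a1 = 82.336000, r_a2 = 42.454500
no profile shift: α' = α, a' = a
action lengths: √(r_a1²−r_b1²) = 31.783622, √(r_a2²−r_b2²) = 18.977092
base pitch p_b = π·m·cos α = 7.697313
CR = (31.783622 + 18.977092 − 119.644500·sin 17.77800°)/7.697313 = 1.848658
contact ratio ≈ 1.8487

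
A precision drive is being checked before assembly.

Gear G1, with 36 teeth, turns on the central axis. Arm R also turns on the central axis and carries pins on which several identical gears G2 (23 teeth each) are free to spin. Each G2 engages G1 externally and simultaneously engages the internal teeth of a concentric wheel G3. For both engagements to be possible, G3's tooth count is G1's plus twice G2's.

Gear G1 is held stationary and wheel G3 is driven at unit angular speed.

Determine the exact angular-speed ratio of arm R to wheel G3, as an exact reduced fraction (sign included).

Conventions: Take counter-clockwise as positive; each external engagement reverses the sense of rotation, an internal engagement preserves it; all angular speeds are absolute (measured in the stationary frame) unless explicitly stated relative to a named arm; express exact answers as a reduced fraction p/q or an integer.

41/59

recognized (axles ride arm R): planetary set, 36/23/82 teeth
ring teeth: 36 + 2·23 = 82
36(ω_sun−ω_arm) = −82(ω_ring−ω_arm),  ω_sun = 0, ω_ring = 1
36(0−ω_arm) = −82(1−ω_arm)  ⇒  118·ω_arm = 82  ⇒  ω_arm = 41/59
ω_out/ω_in = 41/59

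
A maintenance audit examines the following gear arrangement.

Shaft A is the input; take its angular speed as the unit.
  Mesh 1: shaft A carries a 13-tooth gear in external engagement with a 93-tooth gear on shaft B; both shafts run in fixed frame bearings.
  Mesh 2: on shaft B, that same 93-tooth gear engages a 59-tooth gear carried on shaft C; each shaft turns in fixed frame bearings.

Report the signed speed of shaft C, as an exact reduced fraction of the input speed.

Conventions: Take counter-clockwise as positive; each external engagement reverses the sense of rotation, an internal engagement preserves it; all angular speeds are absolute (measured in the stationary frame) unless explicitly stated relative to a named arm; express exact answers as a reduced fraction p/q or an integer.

2-mesh fixed-axis compound train (all bearings frame-fixed)
mesh 1 [13T→93T]: |ω|/ω_in = 1×13/93 = 13/93, sense flips to −
mesh 2 [93T→59T]: |ω|/ω_in = (13/93)×93/59 = 13/59, sense flips to +
signed output speed (× input speed) = 13/59

13/59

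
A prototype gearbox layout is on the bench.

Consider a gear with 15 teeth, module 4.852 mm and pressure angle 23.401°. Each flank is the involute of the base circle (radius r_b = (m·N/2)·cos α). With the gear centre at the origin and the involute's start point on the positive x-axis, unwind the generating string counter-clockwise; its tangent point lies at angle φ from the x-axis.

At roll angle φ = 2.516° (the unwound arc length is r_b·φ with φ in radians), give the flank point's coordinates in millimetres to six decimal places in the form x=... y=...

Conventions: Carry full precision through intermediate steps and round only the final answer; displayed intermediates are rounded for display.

x=33.429023 y=0.000942

topology: single-mesh involute geometry — m = 4.852, N = 15
pitch radius r_p = m·N/2 = 4.852·15/2 = 36.390000
base radius r_b = r_p·cos α = 36.390000·cos 23.401° = 33.396839
roll angle φ = 2.516° = 0.04391248 rad
x = r_b·(cos φ + φ·sin φ) = 33.429023
y = r_b·(sin φ − φ·cos φ) = 0.000942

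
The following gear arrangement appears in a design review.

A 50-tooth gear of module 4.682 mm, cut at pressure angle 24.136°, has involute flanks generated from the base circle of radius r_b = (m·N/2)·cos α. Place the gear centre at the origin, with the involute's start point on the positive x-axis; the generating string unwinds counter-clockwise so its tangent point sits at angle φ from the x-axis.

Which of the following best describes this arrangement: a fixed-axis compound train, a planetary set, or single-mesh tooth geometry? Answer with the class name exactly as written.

topology: single-mesh involute geometry — m = 4.682, N = 50
classification: single-mesh tooth geometry

single-mesh tooth geometry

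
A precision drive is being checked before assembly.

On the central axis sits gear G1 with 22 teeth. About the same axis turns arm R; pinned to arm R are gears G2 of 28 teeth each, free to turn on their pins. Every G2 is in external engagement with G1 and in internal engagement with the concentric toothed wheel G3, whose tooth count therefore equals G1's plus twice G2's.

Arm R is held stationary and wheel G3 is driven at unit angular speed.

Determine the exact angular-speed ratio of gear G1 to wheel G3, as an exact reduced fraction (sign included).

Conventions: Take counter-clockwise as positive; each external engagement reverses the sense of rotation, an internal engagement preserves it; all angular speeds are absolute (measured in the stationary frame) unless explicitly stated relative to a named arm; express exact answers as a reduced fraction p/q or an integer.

recognized (axles ride arm R): planetary set, 22/28/78 teeth
ring teeth: 22 + 2·28 = 78
22(ω_sun−ω_arm) = −78(ω_ring−ω_arm),  ω_arm = 0, ω_ring = 1
ω_sun = 0 − (78/22)(1−0) = -39/11
ω_out/ω_in = -39/11

-39/11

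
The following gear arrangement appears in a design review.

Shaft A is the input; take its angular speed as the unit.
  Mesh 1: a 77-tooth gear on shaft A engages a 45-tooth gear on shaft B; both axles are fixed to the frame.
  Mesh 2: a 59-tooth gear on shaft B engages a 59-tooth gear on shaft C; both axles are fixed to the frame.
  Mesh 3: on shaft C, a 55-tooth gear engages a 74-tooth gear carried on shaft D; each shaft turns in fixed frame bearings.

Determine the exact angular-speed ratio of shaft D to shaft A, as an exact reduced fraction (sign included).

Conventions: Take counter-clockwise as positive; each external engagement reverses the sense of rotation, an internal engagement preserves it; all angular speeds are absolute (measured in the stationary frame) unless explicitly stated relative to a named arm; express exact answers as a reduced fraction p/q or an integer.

-847/666

class = fixed-axis compound train [3 meshes; 3 ratios multiply, 3 sense flips]
mesh 1 [77T→45T]: running ratio 77/45, sense −
mesh 2 [59T→59T]: running ratio 77/45, sense +
mesh 3 [55T→74T]: running ratio 847/666, sense −
ω_out/ω_in = -847/666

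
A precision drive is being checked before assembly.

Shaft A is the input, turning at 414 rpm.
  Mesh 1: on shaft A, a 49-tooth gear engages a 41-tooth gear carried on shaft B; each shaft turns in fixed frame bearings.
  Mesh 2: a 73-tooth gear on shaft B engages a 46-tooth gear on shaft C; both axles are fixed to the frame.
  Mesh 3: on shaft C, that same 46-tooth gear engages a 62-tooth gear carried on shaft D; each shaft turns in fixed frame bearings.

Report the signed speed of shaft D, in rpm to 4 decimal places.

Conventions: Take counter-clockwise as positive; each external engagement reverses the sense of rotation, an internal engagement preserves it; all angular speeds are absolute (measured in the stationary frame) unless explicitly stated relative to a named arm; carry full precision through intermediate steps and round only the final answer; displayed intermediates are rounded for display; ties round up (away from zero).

3-mesh fixed-axis compound train (all bearings frame-fixed)
mesh 1 [49T→41T]: ω = 414.0000×49/41 = 494.7805 rpm, sense flips to −
mesh 2 [73T→46T]: ω = 494.7805×73/46 = 785.1951 rpm, sense flips to +
mesh 3 [46T→62T]: ω = 785.1951×46/62 = 582.5641 rpm, sense flips to −
signed output speed = -582.5641 rpm

-582.5641 rpm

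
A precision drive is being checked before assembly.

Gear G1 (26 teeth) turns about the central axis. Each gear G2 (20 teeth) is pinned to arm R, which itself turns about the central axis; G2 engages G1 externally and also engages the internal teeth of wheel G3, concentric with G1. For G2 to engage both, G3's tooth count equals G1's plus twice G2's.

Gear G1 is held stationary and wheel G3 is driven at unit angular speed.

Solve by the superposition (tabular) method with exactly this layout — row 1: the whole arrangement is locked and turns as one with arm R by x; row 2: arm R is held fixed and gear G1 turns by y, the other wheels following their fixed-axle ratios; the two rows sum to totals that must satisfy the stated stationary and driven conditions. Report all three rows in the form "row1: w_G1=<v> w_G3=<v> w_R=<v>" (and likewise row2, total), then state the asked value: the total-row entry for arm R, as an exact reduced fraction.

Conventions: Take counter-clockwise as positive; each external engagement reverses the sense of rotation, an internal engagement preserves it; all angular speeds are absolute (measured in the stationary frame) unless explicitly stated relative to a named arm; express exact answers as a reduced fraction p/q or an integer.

row1: w_G1=33/46 w_G3=33/46 w_R=33/46
row2: w_G1=-33/46 w_G3=13/46 w_R=0
total: w_G1=0 w_G3=1 w_R=33/46
asked value: 33/46

planetary set (26T centre, 20T on arm, 66T internal) — Willis relation
superposition row 1 [locked train]: every member turns x
row 2 — arm fixed, fixed-axis ratios: sun y, ring −(26/66)·y, arm 0
boundary: total ω_sun = x + y = 0 and total ω_ring = x − (26/66)·y = 1  ⇒  y = -33/46, x = 33/46
row 2 ring = −(26/66)·(-33/46) = 13/46
totals (row 1 + row 2): sun 33/46 + (-33/46) = 0, ring 33/46 + 13/46 = 1, arm 33/46 + 0 = 33/46
asked cell (total, arm) = 33/46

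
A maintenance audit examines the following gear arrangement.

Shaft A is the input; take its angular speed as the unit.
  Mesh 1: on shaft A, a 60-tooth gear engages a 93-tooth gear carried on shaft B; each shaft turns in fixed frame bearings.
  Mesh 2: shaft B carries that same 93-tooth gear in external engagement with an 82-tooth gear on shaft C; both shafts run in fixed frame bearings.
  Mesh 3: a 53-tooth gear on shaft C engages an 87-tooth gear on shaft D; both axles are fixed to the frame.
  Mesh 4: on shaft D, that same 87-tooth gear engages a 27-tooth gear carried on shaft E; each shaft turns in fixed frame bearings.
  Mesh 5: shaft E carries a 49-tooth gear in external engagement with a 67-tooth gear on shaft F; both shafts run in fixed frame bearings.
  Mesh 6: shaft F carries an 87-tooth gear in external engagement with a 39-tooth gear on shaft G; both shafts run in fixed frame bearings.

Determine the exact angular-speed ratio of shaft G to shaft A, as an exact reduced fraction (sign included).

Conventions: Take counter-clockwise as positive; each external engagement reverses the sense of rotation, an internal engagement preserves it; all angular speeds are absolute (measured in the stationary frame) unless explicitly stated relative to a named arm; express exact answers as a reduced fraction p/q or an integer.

753130/321399

class = fixed-axis compound train [6 meshes; 6 ratios multiply, 6 sense flips]
mesh 1 [60T→93T]: running ratio 20/31, sense −
mesh 2 [93T→82T]: running ratio 30/41, sense +
mesh 3 [53T→87T]: running ratio 530/1189, sense −
mesh 4 [87T→27T]: running ratio 530/369, sense +
mesh 5 [49T→67T]: running ratio 25970/24723, sense −
mesh 6 [87T→39T]: running ratio 753130/321399, sense +
ω_out/ω_in = 753130/321399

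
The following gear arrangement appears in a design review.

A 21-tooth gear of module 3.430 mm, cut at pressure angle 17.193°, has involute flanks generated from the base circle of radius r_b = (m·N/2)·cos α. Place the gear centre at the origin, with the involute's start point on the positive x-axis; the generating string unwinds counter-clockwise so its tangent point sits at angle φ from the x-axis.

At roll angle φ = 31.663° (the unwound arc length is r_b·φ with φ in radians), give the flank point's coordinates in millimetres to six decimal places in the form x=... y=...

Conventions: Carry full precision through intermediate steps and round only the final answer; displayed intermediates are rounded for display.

class = single-mesh tooth geometry [base-circle involute, m = 3.430, 21T]
pitch radius r_p = m·N/2 = 3.430·21/2 = 36.015000
base radius r_b = r_p·cos α = 36.015000·cos 17.193° = 34.405651
roll angle φ = 31.663° = 0.55262360 rad
x = r_b·(cos φ + φ·sin φ) = 39.264920
y = r_b·(sin φ − φ·cos φ) = 1.877048

x=39.264920 y=1.877048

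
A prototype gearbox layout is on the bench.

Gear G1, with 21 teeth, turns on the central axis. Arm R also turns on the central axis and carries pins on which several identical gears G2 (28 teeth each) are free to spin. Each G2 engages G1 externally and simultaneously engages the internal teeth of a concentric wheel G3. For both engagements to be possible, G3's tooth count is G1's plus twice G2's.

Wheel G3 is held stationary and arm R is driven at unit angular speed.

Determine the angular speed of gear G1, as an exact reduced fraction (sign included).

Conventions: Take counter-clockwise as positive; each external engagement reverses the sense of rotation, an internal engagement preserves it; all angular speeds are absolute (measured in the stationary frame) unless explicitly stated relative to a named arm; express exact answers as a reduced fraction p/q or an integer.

planetary set (21T centre, 28T on arm, 77T internal) — Willis relation
ring teeth: 21 + 2·28 = 77
21(ω_sun−ω_arm) = −77(ω_ring−ω_arm),  ω_ring = 0, ω_arm = 1
ω_sun = 1 − (77/21)(0−1) = 14/3
exact speed ratio = 14/3

14/3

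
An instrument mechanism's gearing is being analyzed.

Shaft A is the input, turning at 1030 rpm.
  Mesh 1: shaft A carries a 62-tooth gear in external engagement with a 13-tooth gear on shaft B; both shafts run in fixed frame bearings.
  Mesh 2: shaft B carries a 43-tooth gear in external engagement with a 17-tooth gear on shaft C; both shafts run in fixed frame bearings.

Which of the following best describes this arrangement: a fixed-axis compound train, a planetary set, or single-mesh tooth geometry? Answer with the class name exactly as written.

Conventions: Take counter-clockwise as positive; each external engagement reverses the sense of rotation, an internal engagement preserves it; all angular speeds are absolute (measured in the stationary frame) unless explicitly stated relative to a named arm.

class = fixed-axis compound train [2 meshes; 2 ratios multiply, 2 sense flips]
classification: fixed-axis compound train

fixed-axis compound train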